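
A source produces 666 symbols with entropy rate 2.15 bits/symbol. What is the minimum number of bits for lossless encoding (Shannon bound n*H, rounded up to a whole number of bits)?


Minimum bits >= n * H = 666 * 2.15 = 1431.9, rounded up to a whole number of bits = 1432

1432 bits


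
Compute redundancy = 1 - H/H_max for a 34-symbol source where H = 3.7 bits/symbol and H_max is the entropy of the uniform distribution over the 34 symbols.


H_max = log2(K) = log2(34) = 5.0875 bits/symbol. Redundancy = 1 - H/H_max = 1 - 3.7/5.0875 = 1 - 0.7273 = 0.2727

0.2727


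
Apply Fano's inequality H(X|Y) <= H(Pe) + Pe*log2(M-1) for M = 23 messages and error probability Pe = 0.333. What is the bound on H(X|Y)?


H(Pe) = -Pe*log2(Pe) - (1-Pe)*log2(1-Pe) = -0.333*log2(0.333) - 0.667*log2(0.667) = 0.528273 + 0.389689 = 0.918. Pe*log2(M-1) = 0.333*log2(22) = 1.484991. Bound = H(Pe) + Pe*log2(M-1) = 0.528273 + 0.389689 + 1.484991 = 2.403

2.403 bits


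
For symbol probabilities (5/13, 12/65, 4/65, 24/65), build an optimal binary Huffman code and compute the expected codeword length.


Huffman construction (repeatedly merge the two least-probable nodes; each merge adds 1 bit to every symbol beneath it): 4/65 + 12/65 = 16/65; 16/65 + 24/65 = 8/13; 5/13 + 8/13 = 1. Resulting codeword lengths (in the order the probabilities were given): (1, 3, 3, 2). L_avg = sum(p_i * l_i) = 5/13*1 + 12/65*3 + 4/65*3 + 24/65*2 = 121/65 = 1.8615

1.8615 bits


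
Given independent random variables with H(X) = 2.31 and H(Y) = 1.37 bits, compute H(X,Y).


For independent variables, H(X,Y) = H(X) + H(Y) = 2.31 + 1.37 = 3.68

3.68 bits


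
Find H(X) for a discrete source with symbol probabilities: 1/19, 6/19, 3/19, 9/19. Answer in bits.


H = -sum(p_i * log2(p_i)). Terms: -(1/19)*log2(1/19) = 0.223575; -(6/19)*log2(6/19) = 0.525147; -(3/19)*log2(3/19) = 0.420468; -(9/19)*log2(9/19) = 0.510633. H = 0.223575 + 0.525147 + 0.420468 + 0.510633 = 1.6798

1.6798 bits


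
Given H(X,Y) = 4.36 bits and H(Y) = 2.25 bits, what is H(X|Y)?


H(X|Y) = H(X,Y) - H(Y) = 4.36 - 2.25 = 2.11

2.11 bits


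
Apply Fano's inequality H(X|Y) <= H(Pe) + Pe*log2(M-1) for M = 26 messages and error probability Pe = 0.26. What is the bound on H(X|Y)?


H(Pe) = -Pe*log2(Pe) - (1-Pe)*log2(1-Pe) = -0.26*log2(0.26) - 0.74*log2(0.74) = 0.505288 + 0.321458 = 0.8267. Pe*log2(M-1) = 0.26*log2(25) = 1.207403. Bound = H(Pe) + Pe*log2(M-1) = 0.505288 + 0.321458 + 1.207403 = 2.0341

2.0341 bits


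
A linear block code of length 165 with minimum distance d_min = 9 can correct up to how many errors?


Correction capability = floor((d-1)/2) = floor((9-1)/2) = 4

4 errors


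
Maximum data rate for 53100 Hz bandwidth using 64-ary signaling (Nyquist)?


Rate = 2 * B * log2(M) = 2 * 53100 * 6.0 = 637200.0

637200.0 bps


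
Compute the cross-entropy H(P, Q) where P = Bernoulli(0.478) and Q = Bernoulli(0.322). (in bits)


H(P,Q) = -p*log2(q) - (1-p)*log2(1-q). -0.478*log2(0.322) = 0.781467; -0.522*log2(0.678) = 0.292656. H(P,Q) = 0.781467 + 0.292656 = 1.0741

1.0741 bits


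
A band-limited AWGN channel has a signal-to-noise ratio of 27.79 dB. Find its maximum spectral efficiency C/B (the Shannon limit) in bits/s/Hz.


SNR_linear = 10^(27.79/10) = 601.1737; C/B = log2(1 + SNR_linear) = log2(1 + 601.1737) = 9.234

9.234 bits/s/Hz


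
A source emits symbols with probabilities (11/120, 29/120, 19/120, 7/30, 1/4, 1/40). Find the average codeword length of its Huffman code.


Huffman construction (repeatedly merge the two least-probable nodes; each merge adds 1 bit to every symbol beneath it): 1/40 + 11/120 = 7/60; 7/60 + 19/120 = 11/40; 7/30 + 29/120 = 19/40; 1/4 + 11/40 = 21/40; 19/40 + 21/40 = 1. Resulting codeword lengths (in the order the probabilities were given): (4, 2, 3, 2, 2, 4). L_avg = sum(p_i * l_i) = 11/120*4 + 29/120*2 + 19/120*3 + 7/30*2 + 1/4*2 + 1/40*4 = 287/120 = 2.3917

2.3917 bits


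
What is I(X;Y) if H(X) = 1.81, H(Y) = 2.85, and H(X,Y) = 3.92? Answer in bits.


I(X;Y) = H(X) + H(Y) - H(X,Y) = 1.81 + 2.85 - 3.92 = 0.74

0.74 bits


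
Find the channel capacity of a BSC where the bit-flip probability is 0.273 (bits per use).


H(p) = -p*log2(p) - (1-p)*log2(1-p) = -0.273*log2(0.273) - 0.727*log2(0.727) = 0.511336 + 0.334400 = 0.8457. C = 1 - H(p) = 1 - 0.8457 = 0.1543

0.1543 bits


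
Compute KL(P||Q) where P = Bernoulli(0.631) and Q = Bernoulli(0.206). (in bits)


KL = p*log2(p/q) + (1-p)*log2((1-p)/(1-q)) = 0.631*log2(0.631/0.206) + 0.369*log2(0.369/0.794) = 0.6111

0.6111 bits


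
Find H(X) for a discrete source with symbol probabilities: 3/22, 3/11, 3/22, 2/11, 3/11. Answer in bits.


H = -sum(p_i * log2(p_i)). Terms: -(3/22)*log2(3/22) = 0.391973; -(3/11)*log2(3/11) = 0.511219; -(3/22)*log2(3/22) = 0.391973; -(2/11)*log2(2/11) = 0.447169; -(3/11)*log2(3/11) = 0.511219. H = 0.391973 + 0.511219 + 0.391973 + 0.447169 + 0.511219 = 2.2536

2.2536 bits


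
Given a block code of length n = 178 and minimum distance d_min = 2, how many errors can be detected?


Detection capability = d_min - 1 = 2 - 1 = 1

1 errors


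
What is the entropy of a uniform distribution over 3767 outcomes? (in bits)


H = log2(n) = log2(3767) = 11.8792

11.8792 bits


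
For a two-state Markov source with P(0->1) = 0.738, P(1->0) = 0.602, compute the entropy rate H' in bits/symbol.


Stationary distribution: pi_0 = p10/(p01+p10) = 0.4493, pi_1 = 0.5507. Entropy rate H' = pi_0*H(p01) + pi_1*H(p10) = 0.4493*0.8297 + 0.5507*0.9698 = 0.9069

0.9069 bits/symbol


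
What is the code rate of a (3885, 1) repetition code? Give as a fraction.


Rate = k/n = 1/3885

1/3885


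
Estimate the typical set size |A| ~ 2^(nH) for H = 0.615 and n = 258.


log2|A_typical| = nH = 258 * 0.615 = 158.67, so |A_typical| ~ 2^158.67 = 5.813e+47

5.813e+47


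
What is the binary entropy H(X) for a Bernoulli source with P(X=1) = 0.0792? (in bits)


H = -p*log2(p) - (1-p)*log2(1-p). -0.0792*log2(0.0792) = 0.289742; -0.9208*log2(0.9208) = 0.109612. H = 0.289742 + 0.109612 = 0.3994

0.3994 bits


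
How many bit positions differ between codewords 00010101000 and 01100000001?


Count differing positions: . ^ ^ ^ . ^ . ^ . . ^ = 6 differences

6


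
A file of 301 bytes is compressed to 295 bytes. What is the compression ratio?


Ratio = original / compressed = 301 / 295 = 1.0203

1.0203


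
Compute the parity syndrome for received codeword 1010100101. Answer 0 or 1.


Syndrome = XOR of all bits = 1 XOR 0 XOR 1 XOR 0 XOR 1 XOR 0 XOR 0 XOR 1 XOR 0 XOR 1 = 1

1


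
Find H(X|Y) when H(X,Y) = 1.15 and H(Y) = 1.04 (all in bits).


H(X|Y) = H(X,Y) - H(Y) = 1.15 - 1.04 = 0.11

0.11 bits


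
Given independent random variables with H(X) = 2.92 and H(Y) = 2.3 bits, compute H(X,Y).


For independent variables, H(X,Y) = H(X) + H(Y) = 2.92 + 2.3 = 5.22

5.22 bits


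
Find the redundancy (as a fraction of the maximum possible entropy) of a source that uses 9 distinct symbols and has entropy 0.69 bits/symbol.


H_max = log2(K) = log2(9) = 3.1699 bits/symbol. Redundancy = 1 - H/H_max = 1 - 0.69/3.1699 = 1 - 0.2177 = 0.7823

0.7823


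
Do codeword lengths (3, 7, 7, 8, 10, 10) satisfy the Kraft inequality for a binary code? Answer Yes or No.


Kraft sum = sum(2^(-l_i)) = 0.1465, need <= 1. Result: satisfied (a binary prefix-free code with these lengths exists)

Yes


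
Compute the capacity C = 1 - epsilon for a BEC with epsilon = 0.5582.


C = 1 - epsilon = 1 - 0.5582 = 0.4418

0.4418 bits


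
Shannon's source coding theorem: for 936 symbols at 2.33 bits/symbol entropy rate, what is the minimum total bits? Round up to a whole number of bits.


Minimum bits >= n * H = 936 * 2.33 = 2180.88, rounded up to a whole number of bits = 2181

2181 bits


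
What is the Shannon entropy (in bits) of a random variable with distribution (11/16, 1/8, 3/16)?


H = -sum(p_i * log2(p_i)). Terms: -(11/16)*log2(11/16) = 0.371641; -(1/8)*log2(1/8) = 0.375000; -(3/16)*log2(3/16) = 0.452820. H = 0.371641 + 0.375000 + 0.452820 = 1.1995

1.1995 bits


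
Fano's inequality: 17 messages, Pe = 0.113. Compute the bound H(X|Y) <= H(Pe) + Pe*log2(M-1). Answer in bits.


H(Pe) = -Pe*log2(Pe) - (1-Pe)*log2(1-Pe) = -0.113*log2(0.113) - 0.887*log2(0.887) = 0.355453 + 0.153446 = 0.5089. Pe*log2(M-1) = 0.113*log2(16) = 0.452000. Bound = H(Pe) + Pe*log2(M-1) = 0.355453 + 0.153446 + 0.452000 = 0.9609

0.9609 bits


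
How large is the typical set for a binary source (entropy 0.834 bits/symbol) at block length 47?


log2|A_typical| = nH = 47 * 0.834 = 39.198, so |A_typical| ~ 2^39.198 = 6.306e+11

6.306e+11


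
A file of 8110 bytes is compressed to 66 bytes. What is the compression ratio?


Ratio = original / compressed = 8110 / 66 = 122.8788

122.8788


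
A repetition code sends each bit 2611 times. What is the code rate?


Rate = k/n = 1/2611

1/2611


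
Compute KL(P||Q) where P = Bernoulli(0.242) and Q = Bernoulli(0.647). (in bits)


KL = p*log2(p/q) + (1-p)*log2((1-p)/(1-q)) = 0.242*log2(0.242/0.647) + 0.758*log2(0.758/0.353) = 0.4924

0.4924 bits


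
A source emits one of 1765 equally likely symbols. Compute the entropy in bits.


H = log2(n) = log2(1765) = 10.7855

10.7855 bits


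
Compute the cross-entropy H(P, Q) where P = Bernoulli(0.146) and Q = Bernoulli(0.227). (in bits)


H(P,Q) = -p*log2(q) - (1-p)*log2(1-q). -0.146*log2(0.227) = 0.312328; -0.854*log2(0.773) = 0.317227. H(P,Q) = 0.312328 + 0.317227 = 0.6296

0.6296 bits


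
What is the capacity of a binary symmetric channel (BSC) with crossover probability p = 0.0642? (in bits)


H(p) = -p*log2(p) - (1-p)*log2(1-p) = -0.0642*log2(0.0642) - 0.9358*log2(0.9358) = 0.254314 + 0.089582 = 0.3439. C = 1 - H(p) = 1 - 0.3439 = 0.6561

0.6561 bits


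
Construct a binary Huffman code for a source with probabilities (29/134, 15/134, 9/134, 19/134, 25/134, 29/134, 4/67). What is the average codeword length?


Huffman construction (repeatedly merge the two least-probable nodes; each merge adds 1 bit to every symbol beneath it): 4/67 + 9/134 = 17/134; 15/134 + 17/134 = 16/67; 19/134 + 25/134 = 22/67; 29/134 + 29/134 = 29/67; 16/67 + 22/67 = 38/67; 29/67 + 38/67 = 1. Resulting codeword lengths (in the order the probabilities were given): (2, 3, 4, 3, 3, 2, 4). L_avg = sum(p_i * l_i) = 29/134*2 + 15/134*3 + 9/134*4 + 19/134*3 + 25/134*3 + 29/134*2 + 4/67*4 = 361/134 = 2.694

2.694 bits


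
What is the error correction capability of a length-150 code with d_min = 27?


Correction capability = floor((d-1)/2) = floor((27-1)/2) = 13

13 errors


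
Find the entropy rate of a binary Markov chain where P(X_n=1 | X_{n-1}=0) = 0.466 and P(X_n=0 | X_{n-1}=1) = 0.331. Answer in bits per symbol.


Stationary distribution: pi_0 = p10/(p01+p10) = 0.4153, pi_1 = 0.5847. Entropy rate H' = pi_0*H(p01) + pi_1*H(p10) = 0.4153*0.9967 + 0.5847*0.9159 = 0.9495

0.9495 bits/symbol


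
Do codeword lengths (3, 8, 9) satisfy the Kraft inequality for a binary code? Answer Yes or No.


Kraft sum = sum(2^(-l_i)) = 0.1309, need <= 1. Result: satisfied (a binary prefix-free code with these lengths exists)

Yes


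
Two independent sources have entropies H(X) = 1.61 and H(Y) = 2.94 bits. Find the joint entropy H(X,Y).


For independent variables, H(X,Y) = H(X) + H(Y) = 1.61 + 2.94 = 4.55

4.55 bits


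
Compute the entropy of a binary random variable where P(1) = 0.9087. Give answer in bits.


H = -p*log2(p) - (1-p)*log2(1-p). -0.9087*log2(0.9087) = 0.125513; -0.0913*log2(0.0913) = 0.315281. H = 0.125513 + 0.315281 = 0.4408

0.4408 bits


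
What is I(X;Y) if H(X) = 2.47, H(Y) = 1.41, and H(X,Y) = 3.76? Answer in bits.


I(X;Y) = H(X) + H(Y) - H(X,Y) = 2.47 + 1.41 - 3.76 = 0.12

0.12 bits


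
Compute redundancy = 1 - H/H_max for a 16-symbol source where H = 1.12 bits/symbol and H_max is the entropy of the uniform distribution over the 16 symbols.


H_max = log2(K) = log2(16) = 4.0 bits/symbol. Redundancy = 1 - H/H_max = 1 - 1.12/4.0 = 1 - 0.28 = 0.72

0.72


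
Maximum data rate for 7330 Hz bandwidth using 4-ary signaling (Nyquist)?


Rate = 2 * B * log2(M) = 2 * 7330 * 2.0 = 29320.0

29320.0 bps


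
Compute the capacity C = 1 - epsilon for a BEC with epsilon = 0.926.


C = 1 - epsilon = 1 - 0.926 = 0.074

0.074 bits


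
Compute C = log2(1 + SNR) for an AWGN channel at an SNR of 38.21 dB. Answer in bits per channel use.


SNR_linear = 10^(38.21/10) = 6622.165; C = log2(1 + SNR_linear) = log2(1 + 6622.165) = 12.6933

12.6933 bits/channel use


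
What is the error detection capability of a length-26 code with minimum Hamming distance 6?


Detection capability = d_min - 1 = 6 - 1 = 5

5 errors


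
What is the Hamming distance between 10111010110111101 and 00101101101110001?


Count differing positions: ^ . . ^ . ^ ^ ^ . ^ ^ . . ^ ^ . . = 9 differences

9


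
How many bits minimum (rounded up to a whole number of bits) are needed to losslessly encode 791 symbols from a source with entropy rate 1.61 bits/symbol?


Minimum bits >= n * H = 791 * 1.61 = 1273.51, rounded up to a whole number of bits = 1274

1274 bits


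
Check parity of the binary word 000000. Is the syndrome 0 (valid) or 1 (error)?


Syndrome = XOR of all bits = 0 XOR 0 XOR 0 XOR 0 XOR 0 XOR 0 = 0

0


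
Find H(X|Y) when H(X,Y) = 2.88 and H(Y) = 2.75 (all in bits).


H(X|Y) = H(X,Y) - H(Y) = 2.88 - 2.75 = 0.13

0.13 bits


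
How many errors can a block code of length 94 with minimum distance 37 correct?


Correction capability = floor((d-1)/2) = floor((37-1)/2) = 18

18 errors


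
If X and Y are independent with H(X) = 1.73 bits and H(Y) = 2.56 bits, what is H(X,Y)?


For independent variables, H(X,Y) = H(X) + H(Y) = 1.73 + 2.56 = 4.29

4.29 bits


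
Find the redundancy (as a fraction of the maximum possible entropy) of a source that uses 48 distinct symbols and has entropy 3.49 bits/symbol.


H_max = log2(K) = log2(48) = 5.585 bits/symbol. Redundancy = 1 - H/H_max = 1 - 3.49/5.585 = 1 - 0.6249 = 0.3751

0.3751


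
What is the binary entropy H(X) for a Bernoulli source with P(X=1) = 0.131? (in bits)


H = -p*log2(p) - (1-p)*log2(1-p). -0.131*log2(0.131) = 0.384139; -0.869*log2(0.869) = 0.176035. H = 0.384139 + 0.176035 = 0.5602

0.5602 bits


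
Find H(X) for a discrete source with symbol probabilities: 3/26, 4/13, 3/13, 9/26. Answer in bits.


H = -sum(p_i * log2(p_i)). Terms: -(3/26)*log2(3/26) = 0.359478; -(4/13)*log2(4/13) = 0.523212; -(3/13)*log2(3/13) = 0.488187; -(9/26)*log2(9/26) = 0.529794. H = 0.359478 + 0.523212 + 0.488187 + 0.529794 = 1.9007

1.9007 bits


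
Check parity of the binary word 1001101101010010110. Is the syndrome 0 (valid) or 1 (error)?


Syndrome = XOR of all bits = 1 XOR 0 XOR 0 XOR 1 XOR 1 XOR 0 XOR 1 XOR 1 XOR 0 XOR 1 XOR 0 XOR 1 XOR 0 XOR 0 XOR 1 XOR 0 XOR 1 XOR 1 XOR 0 = 0

0


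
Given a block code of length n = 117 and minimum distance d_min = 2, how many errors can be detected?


Detection capability = d_min - 1 = 2 - 1 = 1

1 errors


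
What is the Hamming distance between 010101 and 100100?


Count differing positions: ^ ^ . . . ^ = 3 differences

3


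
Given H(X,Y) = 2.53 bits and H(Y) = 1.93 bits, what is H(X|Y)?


H(X|Y) = H(X,Y) - H(Y) = 2.53 - 1.93 = 0.6

0.6 bits


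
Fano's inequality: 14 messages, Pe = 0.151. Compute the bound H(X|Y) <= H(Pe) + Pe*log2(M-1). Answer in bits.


H(Pe) = -Pe*log2(Pe) - (1-Pe)*log2(1-Pe) = -0.151*log2(0.151) - 0.849*log2(0.849) = 0.411834 + 0.200503 = 0.6123. Pe*log2(M-1) = 0.151*log2(13) = 0.558766. Bound = H(Pe) + Pe*log2(M-1) = 0.411834 + 0.200503 + 0.558766 = 1.1711

1.1711 bits


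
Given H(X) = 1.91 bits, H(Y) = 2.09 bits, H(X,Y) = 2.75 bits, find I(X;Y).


I(X;Y) = H(X) + H(Y) - H(X,Y) = 1.91 + 2.09 - 2.75 = 1.25

1.25 bits


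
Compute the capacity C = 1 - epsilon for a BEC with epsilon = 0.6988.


C = 1 - epsilon = 1 - 0.6988 = 0.3012

0.3012 bits


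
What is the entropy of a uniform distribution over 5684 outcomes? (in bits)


H = log2(n) = log2(5684) = 12.4727

12.4727 bits


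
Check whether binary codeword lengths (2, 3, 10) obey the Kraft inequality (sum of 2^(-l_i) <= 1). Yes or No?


Kraft sum = sum(2^(-l_i)) = 0.376, need <= 1. Result: satisfied (a binary prefix-free code with these lengths exists)

Yes


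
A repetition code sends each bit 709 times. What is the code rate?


Rate = k/n = 1/709

1/709


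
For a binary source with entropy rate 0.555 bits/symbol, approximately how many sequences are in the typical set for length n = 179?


log2|A_typical| = nH = 179 * 0.555 = 99.345, so |A_typical| ~ 2^99.345 = 8.051e+29

8.051e+29


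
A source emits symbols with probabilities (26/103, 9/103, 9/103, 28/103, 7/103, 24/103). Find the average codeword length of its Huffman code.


Huffman construction (repeatedly merge the two least-probable nodes; each merge adds 1 bit to every symbol beneath it): 7/103 + 9/103 = 16/103; 9/103 + 16/103 = 25/103; 24/103 + 25/103 = 49/103; 26/103 + 28/103 = 54/103; 49/103 + 54/103 = 1. Resulting codeword lengths (in the order the probabilities were given): (2, 4, 3, 2, 4, 2). L_avg = sum(p_i * l_i) = 26/103*2 + 9/103*4 + 9/103*3 + 28/103*2 + 7/103*4 + 24/103*2 = 247/103 = 2.3981

2.3981 bits


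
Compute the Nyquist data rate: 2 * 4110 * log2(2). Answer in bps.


Rate = 2 * B * log2(M) = 2 * 4110 * 1.0 = 8220.0

8220.0 bps


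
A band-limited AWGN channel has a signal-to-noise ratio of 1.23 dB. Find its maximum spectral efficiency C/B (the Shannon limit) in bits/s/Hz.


SNR_linear = 10^(1.23/10) = 1.3274; C/B = log2(1 + SNR_linear) = log2(1 + 1.3274) = 1.2187

1.2187 bits/s/Hz


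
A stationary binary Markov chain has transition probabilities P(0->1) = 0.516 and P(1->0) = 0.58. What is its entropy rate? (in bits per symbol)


Stationary distribution: pi_0 = p10/(p01+p10) = 0.5292, pi_1 = 0.4708. Entropy rate H' = pi_0*H(p01) + pi_1*H(p10) = 0.5292*0.9993 + 0.4708*0.9815 = 0.9909

0.9909 bits/symbol


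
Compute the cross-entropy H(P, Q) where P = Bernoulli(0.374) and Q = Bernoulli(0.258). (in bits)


H(P,Q) = -p*log2(q) - (1-p)*log2(1-q). -0.374*log2(0.258) = 0.731004; -0.626*log2(0.742) = 0.269499. H(P,Q) = 0.731004 + 0.269499 = 1.0005

1.0005 bits


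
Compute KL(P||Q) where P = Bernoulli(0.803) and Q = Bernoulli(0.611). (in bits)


KL = p*log2(p/q) + (1-p)*log2((1-p)/(1-q)) = 0.803*log2(0.803/0.611) + 0.197*log2(0.197/0.389) = 0.1232

0.1232 bits


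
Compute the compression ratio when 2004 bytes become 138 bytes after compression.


Ratio = original / compressed = 2004 / 138 = 14.5217

14.5217


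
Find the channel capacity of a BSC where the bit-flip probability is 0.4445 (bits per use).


H(p) = -p*log2(p) - (1-p)*log2(1-p) = -0.4445*log2(0.4445) - 0.5555*log2(0.5555) = 0.519952 + 0.471142 = 0.9911. C = 1 - H(p) = 1 - 0.9911 = 0.0089

0.0089 bits


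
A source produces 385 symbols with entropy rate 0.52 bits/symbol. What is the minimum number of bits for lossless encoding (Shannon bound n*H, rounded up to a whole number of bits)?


Minimum bits >= n * H = 385 * 0.52 = 200.2, rounded up to a whole number of bits = 201

201 bits


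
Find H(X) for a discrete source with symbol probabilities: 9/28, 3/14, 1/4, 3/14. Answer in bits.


H = -sum(p_i * log2(p_i)). Terms: -(9/28)*log2(9/28) = 0.526317; -(3/14)*log2(3/14) = 0.476227; -(1/4)*log2(1/4) = 0.500000; -(3/14)*log2(3/14) = 0.476227. H = 0.526317 + 0.476227 + 0.500000 + 0.476227 = 1.9788

1.9788 bits


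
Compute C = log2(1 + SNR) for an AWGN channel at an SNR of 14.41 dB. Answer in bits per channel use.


SNR_linear = 10^(14.41/10) = 27.6058; C = log2(1 + SNR_linear) = log2(1 + 27.6058) = 4.8382

4.8382 bits/channel use


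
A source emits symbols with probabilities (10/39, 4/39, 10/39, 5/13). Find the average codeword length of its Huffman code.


Huffman construction (repeatedly merge the two least-probable nodes; each merge adds 1 bit to every symbol beneath it): 4/39 + 10/39 = 14/39; 10/39 + 14/39 = 8/13; 5/13 + 8/13 = 1. Resulting codeword lengths (in the order the probabilities were given): (3, 3, 2, 1). L_avg = sum(p_i * l_i) = 10/39*3 + 4/39*3 + 10/39*2 + 5/13*1 = 77/39 = 1.9744

1.9744 bits


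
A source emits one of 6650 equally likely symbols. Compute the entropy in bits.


H = log2(n) = log2(6650) = 12.6991

12.6991 bits


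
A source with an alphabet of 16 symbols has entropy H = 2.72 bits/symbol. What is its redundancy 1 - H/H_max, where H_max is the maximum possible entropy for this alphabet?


H_max = log2(K) = log2(16) = 4.0 bits/symbol. Redundancy = 1 - H/H_max = 1 - 2.72/4.0 = 1 - 0.68 = 0.32

0.32


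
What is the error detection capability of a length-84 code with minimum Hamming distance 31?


Detection capability = d_min - 1 = 31 - 1 = 30

30 errors


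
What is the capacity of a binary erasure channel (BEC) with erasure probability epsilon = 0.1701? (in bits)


C = 1 - epsilon = 1 - 0.1701 = 0.8299

0.8299 bits


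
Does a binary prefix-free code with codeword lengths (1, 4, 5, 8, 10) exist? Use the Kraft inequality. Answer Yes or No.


Kraft sum = sum(2^(-l_i)) = 0.5986, need <= 1. Result: satisfied (a binary prefix-free code with these lengths exists)

Yes


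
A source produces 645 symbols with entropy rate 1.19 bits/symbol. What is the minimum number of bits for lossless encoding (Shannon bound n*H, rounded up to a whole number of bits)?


Minimum bits >= n * H = 645 * 1.19 = 767.55, rounded up to a whole number of bits = 768

768 bits


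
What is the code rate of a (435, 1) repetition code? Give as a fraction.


Rate = k/n = 1/435

1/435


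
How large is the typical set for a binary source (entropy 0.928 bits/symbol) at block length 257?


log2|A_typical| = nH = 257 * 0.928 = 238.496, so |A_typical| ~ 2^238.496 = 6.229e+71

6.229e+71


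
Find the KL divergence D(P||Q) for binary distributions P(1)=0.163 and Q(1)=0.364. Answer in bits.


KL = p*log2(p/q) + (1-p)*log2((1-p)/(1-q)) = 0.163*log2(0.163/0.364) + 0.837*log2(0.837/0.636) = 0.1427

0.1427 bits


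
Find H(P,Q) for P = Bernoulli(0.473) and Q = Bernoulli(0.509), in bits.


H(P,Q) = -p*log2(q) - (1-p)*log2(1-q). -0.473*log2(0.509) = 0.460826; -0.527*log2(0.491) = 0.540810. H(P,Q) = 0.460826 + 0.540810 = 1.0016

1.0016 bits


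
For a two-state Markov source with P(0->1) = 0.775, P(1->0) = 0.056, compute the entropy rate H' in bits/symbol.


Stationary distribution: pi_0 = p10/(p01+p10) = 0.0674, pi_1 = 0.9326. Entropy rate H' = pi_0*H(p01) + pi_1*H(p10) = 0.0674*0.7692 + 0.9326*0.3114 = 0.3422

0.3422 bits/symbol


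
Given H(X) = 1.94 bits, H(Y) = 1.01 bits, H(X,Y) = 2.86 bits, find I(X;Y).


I(X;Y) = H(X) + H(Y) - H(X,Y) = 1.94 + 1.01 - 2.86 = 0.09

0.09 bits


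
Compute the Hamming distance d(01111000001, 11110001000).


Count differing positions: ^ . . . ^ . . ^ . . ^ = 4 differences

4


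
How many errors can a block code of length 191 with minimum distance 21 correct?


Correction capability = floor((d-1)/2) = floor((21-1)/2) = 10

10 errors


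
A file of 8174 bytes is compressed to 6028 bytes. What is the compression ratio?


Ratio = original / compressed = 8174 / 6028 = 1.356

1.356


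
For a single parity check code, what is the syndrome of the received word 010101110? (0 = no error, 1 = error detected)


Syndrome = XOR of all bits = 0 XOR 1 XOR 0 XOR 1 XOR 0 XOR 1 XOR 1 XOR 1 XOR 0 = 1

1


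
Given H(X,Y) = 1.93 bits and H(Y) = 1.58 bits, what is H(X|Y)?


H(X|Y) = H(X,Y) - H(Y) = 1.93 - 1.58 = 0.35

0.35 bits


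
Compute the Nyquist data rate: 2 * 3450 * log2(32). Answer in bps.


Rate = 2 * B * log2(M) = 2 * 3450 * 5.0 = 34500.0

34500.0 bps


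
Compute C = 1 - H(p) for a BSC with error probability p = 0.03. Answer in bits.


H(p) = -p*log2(p) - (1-p)*log2(1-p) = -0.03*log2(0.03) - 0.97*log2(0.97) = 0.151767 + 0.042625 = 0.1944. C = 1 - H(p) = 1 - 0.1944 = 0.8056

0.8056 bits


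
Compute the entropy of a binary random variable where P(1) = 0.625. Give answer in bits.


H = -p*log2(p) - (1-p)*log2(1-p). -0.625*log2(0.625) = 0.423795; -0.375*log2(0.375) = 0.530639. H = 0.423795 + 0.530639 = 0.9544

0.9544 bits


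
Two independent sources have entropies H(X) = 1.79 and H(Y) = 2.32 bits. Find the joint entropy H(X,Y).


For independent variables, H(X,Y) = H(X) + H(Y) = 1.79 + 2.32 = 4.11

4.11 bits


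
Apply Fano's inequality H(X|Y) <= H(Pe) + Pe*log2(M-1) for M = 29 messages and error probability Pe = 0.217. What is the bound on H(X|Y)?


H(Pe) = -Pe*log2(Pe) - (1-Pe)*log2(1-Pe) = -0.217*log2(0.217) - 0.783*log2(0.783) = 0.478319 + 0.276333 = 0.7547. Pe*log2(M-1) = 0.217*log2(28) = 1.043196. Bound = H(Pe) + Pe*log2(M-1) = 0.478319 + 0.276333 + 1.043196 = 1.7978

1.7978 bits


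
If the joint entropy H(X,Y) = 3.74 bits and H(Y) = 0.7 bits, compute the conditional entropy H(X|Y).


H(X|Y) = H(X,Y) - H(Y) = 3.74 - 0.7 = 3.04

3.04 bits


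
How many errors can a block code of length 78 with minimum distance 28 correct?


Correction capability = floor((d-1)/2) = floor((28-1)/2) = 13

13 errors


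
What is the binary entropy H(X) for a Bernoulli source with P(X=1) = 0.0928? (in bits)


H = -p*log2(p) - (1-p)*log2(1-p). -0.0928*log2(0.0928) = 0.318279; -0.9072*log2(0.9072) = 0.127468. H = 0.318279 + 0.127468 = 0.4457

0.4457 bits


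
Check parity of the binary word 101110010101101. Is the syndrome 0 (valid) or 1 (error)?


Syndrome = XOR of all bits = 1 XOR 0 XOR 1 XOR 1 XOR 1 XOR 0 XOR 0 XOR 1 XOR 0 XOR 1 XOR 0 XOR 1 XOR 1 XOR 0 XOR 1 = 1

1


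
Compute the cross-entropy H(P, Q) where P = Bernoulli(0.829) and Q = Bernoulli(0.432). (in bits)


H(P,Q) = -p*log2(q) - (1-p)*log2(1-q). -0.829*log2(0.432) = 1.003833; -0.171*log2(0.568) = 0.139542. H(P,Q) = 1.003833 + 0.139542 = 1.1434

1.1434 bits


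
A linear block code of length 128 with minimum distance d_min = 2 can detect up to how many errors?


Detection capability = d_min - 1 = 2 - 1 = 1

1 errors


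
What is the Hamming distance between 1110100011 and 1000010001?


Count differing positions: . ^ ^ . ^ ^ . . ^ . = 5 differences

5


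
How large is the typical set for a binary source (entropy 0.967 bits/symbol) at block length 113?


log2|A_typical| = nH = 113 * 0.967 = 109.271, so |A_typical| ~ 2^109.271 = 7.832e+32

7.832e+32


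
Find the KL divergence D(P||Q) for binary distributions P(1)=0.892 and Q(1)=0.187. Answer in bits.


KL = p*log2(p/q) + (1-p)*log2((1-p)/(1-q)) = 0.892*log2(0.892/0.187) + 0.108*log2(0.108/0.813) = 1.6961

1.6961 bits


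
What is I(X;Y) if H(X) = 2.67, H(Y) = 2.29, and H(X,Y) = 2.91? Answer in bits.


I(X;Y) = H(X) + H(Y) - H(X,Y) = 2.67 + 2.29 - 2.91 = 2.05

2.05 bits


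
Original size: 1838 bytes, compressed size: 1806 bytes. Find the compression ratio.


Ratio = original / compressed = 1838 / 1806 = 1.0177

1.0177


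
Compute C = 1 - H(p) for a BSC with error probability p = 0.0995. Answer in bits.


H(p) = -p*log2(p) - (1-p)*log2(1-p) = -0.0995*log2(0.0995) - 0.9005*log2(0.9005) = 0.331251 + 0.136157 = 0.4674. C = 1 - H(p) = 1 - 0.4674 = 0.5326

0.5326 bits


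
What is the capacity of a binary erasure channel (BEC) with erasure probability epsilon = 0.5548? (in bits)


C = 1 - epsilon = 1 - 0.5548 = 0.4452

0.4452 bits


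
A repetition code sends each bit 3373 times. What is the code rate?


Rate = k/n = 1/3373

1/3373


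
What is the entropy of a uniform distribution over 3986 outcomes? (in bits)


H = log2(n) = log2(3986) = 11.9607

11.9607 bits


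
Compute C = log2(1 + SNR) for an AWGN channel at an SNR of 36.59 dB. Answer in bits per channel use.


SNR_linear = 10^(36.59/10) = 4560.3692; C = log2(1 + SNR_linear) = log2(1 + 4560.3692) = 12.1553

12.1553 bits/channel use


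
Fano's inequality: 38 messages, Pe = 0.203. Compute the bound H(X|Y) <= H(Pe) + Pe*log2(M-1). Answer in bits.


H(Pe) = -Pe*log2(Pe) - (1-Pe)*log2(1-Pe) = -0.203*log2(0.203) - 0.797*log2(0.797) = 0.466991 + 0.260897 = 0.7279. Pe*log2(M-1) = 0.203*log2(37) = 1.057519. Bound = H(Pe) + Pe*log2(M-1) = 0.466991 + 0.260897 + 1.057519 = 1.7854

1.7854 bits


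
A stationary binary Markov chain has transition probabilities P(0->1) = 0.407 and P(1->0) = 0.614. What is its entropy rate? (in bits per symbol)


Stationary distribution: pi_0 = p10/(p01+p10) = 0.6014, pi_1 = 0.3986. Entropy rate H' = pi_0*H(p01) + pi_1*H(p10) = 0.6014*0.9749 + 0.3986*0.9622 = 0.9698

0.9698 bits/symbol


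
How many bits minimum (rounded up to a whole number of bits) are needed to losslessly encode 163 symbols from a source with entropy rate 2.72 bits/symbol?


Minimum bits >= n * H = 163 * 2.72 = 443.36, rounded up to a whole number of bits = 444

444 bits


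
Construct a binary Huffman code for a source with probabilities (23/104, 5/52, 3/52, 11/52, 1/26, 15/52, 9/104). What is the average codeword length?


Huffman construction (repeatedly merge the two least-probable nodes; each merge adds 1 bit to every symbol beneath it): 1/26 + 3/52 = 5/52; 9/104 + 5/52 = 19/104; 5/52 + 19/104 = 29/104; 11/52 + 23/104 = 45/104; 29/104 + 15/52 = 59/104; 45/104 + 59/104 = 1. Resulting codeword lengths (in the order the probabilities were given): (2, 4, 4, 2, 4, 2, 4). L_avg = sum(p_i * l_i) = 23/104*2 + 5/52*4 + 3/52*4 + 11/52*2 + 1/26*4 + 15/52*2 + 9/104*4 = 133/52 = 2.5577

2.5577 bits


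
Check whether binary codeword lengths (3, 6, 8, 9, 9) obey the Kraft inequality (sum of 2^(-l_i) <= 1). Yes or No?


Kraft sum = sum(2^(-l_i)) = 0.1484, need <= 1. Result: satisfied (a binary prefix-free code with these lengths exists)

Yes


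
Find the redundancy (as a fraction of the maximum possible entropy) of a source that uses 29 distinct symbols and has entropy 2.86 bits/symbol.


H_max = log2(K) = log2(29) = 4.858 bits/symbol. Redundancy = 1 - H/H_max = 1 - 2.86/4.858 = 1 - 0.5887 = 0.4113

0.4113


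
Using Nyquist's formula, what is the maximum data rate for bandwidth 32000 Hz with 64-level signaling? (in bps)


Rate = 2 * B * log2(M) = 2 * 32000 * 6.0 = 384000.0

384000.0 bps


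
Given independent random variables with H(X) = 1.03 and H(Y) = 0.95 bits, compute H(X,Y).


For independent variables, H(X,Y) = H(X) + H(Y) = 1.03 + 0.95 = 1.98

1.98 bits


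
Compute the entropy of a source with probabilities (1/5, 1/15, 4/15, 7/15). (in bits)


H = -sum(p_i * log2(p_i)). Terms: -(1/5)*log2(1/5) = 0.464386; -(1/15)*log2(1/15) = 0.260459; -(4/15)*log2(4/15) = 0.508504; -(7/15)*log2(7/15) = 0.513117. H = 0.464386 + 0.260459 + 0.508504 + 0.513117 = 1.7465

1.7465 bits


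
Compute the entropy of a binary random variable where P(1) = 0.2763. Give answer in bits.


H = -p*log2(p) - (1-p)*log2(1-p). -0.2763*log2(0.2763) = 0.512728; -0.7237*log2(0.7237) = 0.337632. H = 0.512728 + 0.337632 = 0.8504

0.8504 bits


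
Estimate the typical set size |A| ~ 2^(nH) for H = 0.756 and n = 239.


log2|A_typical| = nH = 239 * 0.756 = 180.684, so |A_typical| ~ 2^180.684 = 2.462e+54

2.462e+54


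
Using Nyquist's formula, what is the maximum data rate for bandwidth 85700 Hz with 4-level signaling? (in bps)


Rate = 2 * B * log2(M) = 2 * 85700 * 2.0 = 342800.0

342800.0 bps


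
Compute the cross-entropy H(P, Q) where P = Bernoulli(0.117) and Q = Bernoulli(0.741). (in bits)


H(P,Q) = -p*log2(q) - (1-p)*log2(1-q). -0.117*log2(0.741) = 0.050597; -0.883*log2(0.259) = 1.720946. H(P,Q) = 0.050597 + 1.720946 = 1.7715

1.7715 bits


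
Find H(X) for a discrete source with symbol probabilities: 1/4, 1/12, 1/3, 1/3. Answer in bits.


H = -sum(p_i * log2(p_i)). Terms: -(1/4)*log2(1/4) = 0.500000; -(1/12)*log2(1/12) = 0.298747; -(1/3)*log2(1/3) = 0.528321; -(1/3)*log2(1/3) = 0.528321. H = 0.500000 + 0.298747 + 0.528321 + 0.528321 = 1.8554

1.8554 bits


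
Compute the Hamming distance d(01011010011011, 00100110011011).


Count differing positions: . ^ ^ ^ ^ ^ . . . . . . . . = 5 differences

5


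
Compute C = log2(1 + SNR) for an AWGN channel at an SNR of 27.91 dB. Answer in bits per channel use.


SNR_linear = 10^(27.91/10) = 618.0164; C = log2(1 + SNR_linear) = log2(1 + 618.0164) = 9.2738

9.2738 bits/channel use


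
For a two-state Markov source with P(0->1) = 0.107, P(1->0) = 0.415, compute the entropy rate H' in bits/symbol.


Stationary distribution: pi_0 = p10/(p01+p10) = 0.795, pi_1 = 0.205. Entropy rate H' = pi_0*H(p01) + pi_1*H(p10) = 0.795*0.4908 + 0.205*0.9791 = 0.5909

0.5909 bits/symbol


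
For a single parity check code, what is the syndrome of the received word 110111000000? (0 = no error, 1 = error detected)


Syndrome = XOR of all bits = 1 XOR 1 XOR 0 XOR 1 XOR 1 XOR 1 XOR 0 XOR 0 XOR 0 XOR 0 XOR 0 XOR 0 = 1

1


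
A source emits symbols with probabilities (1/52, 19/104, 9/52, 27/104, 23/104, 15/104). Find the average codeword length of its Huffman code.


Huffman construction (repeatedly merge the two least-probable nodes; each merge adds 1 bit to every symbol beneath it): 1/52 + 15/104 = 17/104; 17/104 + 9/52 = 35/104; 19/104 + 23/104 = 21/52; 27/104 + 35/104 = 31/52; 21/52 + 31/52 = 1. Resulting codeword lengths (in the order the probabilities were given): (4, 2, 3, 2, 2, 4). L_avg = sum(p_i * l_i) = 1/52*4 + 19/104*2 + 9/52*3 + 27/104*2 + 23/104*2 + 15/104*4 = 5/2 = 2.5

2.5 bits


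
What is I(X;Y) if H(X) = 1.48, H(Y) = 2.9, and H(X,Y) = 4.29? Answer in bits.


I(X;Y) = H(X) + H(Y) - H(X,Y) = 1.48 + 2.9 - 4.29 = 0.09

0.09 bits


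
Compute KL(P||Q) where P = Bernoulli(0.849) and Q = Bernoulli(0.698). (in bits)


KL = p*log2(p/q) + (1-p)*log2((1-p)/(1-q)) = 0.849*log2(0.849/0.698) + 0.151*log2(0.151/0.302) = 0.0889

0.0889 bits


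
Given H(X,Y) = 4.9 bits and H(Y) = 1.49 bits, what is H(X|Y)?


H(X|Y) = H(X,Y) - H(Y) = 4.9 - 1.49 = 3.41

3.41 bits


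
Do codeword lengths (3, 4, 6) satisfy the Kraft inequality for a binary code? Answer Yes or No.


Kraft sum = sum(2^(-l_i)) = 0.2031, need <= 1. Result: satisfied (a binary prefix-free code with these lengths exists)

Yes


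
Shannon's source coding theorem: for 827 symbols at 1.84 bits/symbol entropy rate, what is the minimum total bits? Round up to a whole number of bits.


Minimum bits >= n * H = 827 * 1.84 = 1521.68, rounded up to a whole number of bits = 1522

1522 bits


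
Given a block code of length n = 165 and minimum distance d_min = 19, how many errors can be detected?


Detection capability = d_min - 1 = 19 - 1 = 18

18 errors


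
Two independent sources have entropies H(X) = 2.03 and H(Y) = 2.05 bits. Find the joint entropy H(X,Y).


For independent variables, H(X,Y) = H(X) + H(Y) = 2.03 + 2.05 = 4.08

4.08 bits


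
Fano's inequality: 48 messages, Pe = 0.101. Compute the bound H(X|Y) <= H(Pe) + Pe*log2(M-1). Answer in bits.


H(Pe) = -Pe*log2(Pe) - (1-Pe)*log2(1-Pe) = -0.101*log2(0.101) - 0.899*log2(0.899) = 0.334065 + 0.138093 = 0.4722. Pe*log2(M-1) = 0.101*log2(47) = 0.561013. Bound = H(Pe) + Pe*log2(M-1) = 0.334065 + 0.138093 + 0.561013 = 1.0332

1.0332 bits


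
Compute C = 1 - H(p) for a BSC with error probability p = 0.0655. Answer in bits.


H(p) = -p*log2(p) - (1-p)*log2(1-p) = -0.0655*log2(0.0655) - 0.9345*log2(0.9345) = 0.257570 + 0.091332 = 0.3489. C = 1 - H(p) = 1 - 0.3489 = 0.6511

0.6511 bits


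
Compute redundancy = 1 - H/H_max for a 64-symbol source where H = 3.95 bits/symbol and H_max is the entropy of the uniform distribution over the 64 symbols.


H_max = log2(K) = log2(64) = 6.0 bits/symbol. Redundancy = 1 - H/H_max = 1 - 3.95/6.0 = 1 - 0.6583 = 0.3417

0.3417


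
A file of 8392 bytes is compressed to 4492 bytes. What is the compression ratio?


Ratio = original / compressed = 8392 / 4492 = 1.8682

1.8682


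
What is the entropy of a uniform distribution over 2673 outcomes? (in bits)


H = log2(n) = log2(2673) = 11.3842

11.3842 bits


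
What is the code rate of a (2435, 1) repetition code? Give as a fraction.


Rate = k/n = 1/2435

1/2435


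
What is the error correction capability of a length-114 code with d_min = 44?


Correction capability = floor((d-1)/2) = floor((44-1)/2) = 21

21 errors


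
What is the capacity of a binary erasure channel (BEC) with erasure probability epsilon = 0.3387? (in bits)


C = 1 - epsilon = 1 - 0.3387 = 0.6613

0.6613 bits


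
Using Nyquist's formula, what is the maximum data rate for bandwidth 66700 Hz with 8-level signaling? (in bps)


Rate = 2 * B * log2(M) = 2 * 66700 * 3.0 = 400200.0

400200.0 bps


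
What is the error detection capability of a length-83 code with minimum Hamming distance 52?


Detection capability = d_min - 1 = 52 - 1 = 51

51 errors


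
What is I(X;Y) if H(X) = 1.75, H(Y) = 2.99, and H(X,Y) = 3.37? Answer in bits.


I(X;Y) = H(X) + H(Y) - H(X,Y) = 1.75 + 2.99 - 3.37 = 1.37

1.37 bits


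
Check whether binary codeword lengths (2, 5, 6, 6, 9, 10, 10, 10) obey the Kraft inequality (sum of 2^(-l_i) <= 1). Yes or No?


Kraft sum = sum(2^(-l_i)) = 0.3174, need <= 1. Result: satisfied (a binary prefix-free code with these lengths exists)

Yes


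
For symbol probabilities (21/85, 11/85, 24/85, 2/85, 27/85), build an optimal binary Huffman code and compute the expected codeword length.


Huffman construction (repeatedly merge the two least-probable nodes; each merge adds 1 bit to every symbol beneath it): 2/85 + 11/85 = 13/85; 13/85 + 21/85 = 2/5; 24/85 + 27/85 = 3/5; 2/5 + 3/5 = 1. Resulting codeword lengths (in the order the probabilities were given): (2, 3, 2, 3, 2). L_avg = sum(p_i * l_i) = 21/85*2 + 11/85*3 + 24/85*2 + 2/85*3 + 27/85*2 = 183/85 = 2.1529

2.1529 bits


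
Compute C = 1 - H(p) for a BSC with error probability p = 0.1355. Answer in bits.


H(p) = -p*log2(p) - (1-p)*log2(1-p) = -0.1355*log2(0.1355) - 0.8645*log2(0.8645) = 0.390733 + 0.181599 = 0.5723. C = 1 - H(p) = 1 - 0.5723 = 0.4277

0.4277 bits


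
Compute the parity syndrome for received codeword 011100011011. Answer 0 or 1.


Syndrome = XOR of all bits = 0 XOR 1 XOR 1 XOR 1 XOR 0 XOR 0 XOR 0 XOR 1 XOR 1 XOR 0 XOR 1 XOR 1 = 1

1


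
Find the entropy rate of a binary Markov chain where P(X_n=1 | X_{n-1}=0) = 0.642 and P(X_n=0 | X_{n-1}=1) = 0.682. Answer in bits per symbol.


Stationary distribution: pi_0 = p10/(p01+p10) = 0.5151, pi_1 = 0.4849. Entropy rate H' = pi_0*H(p01) + pi_1*H(p10) = 0.5151*0.941 + 0.4849*0.9022 = 0.9222

0.9222 bits/symbol


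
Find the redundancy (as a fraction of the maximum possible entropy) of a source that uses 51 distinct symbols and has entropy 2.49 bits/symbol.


H_max = log2(K) = log2(51) = 5.6724 bits/symbol. Redundancy = 1 - H/H_max = 1 - 2.49/5.6724 = 1 - 0.439 = 0.561

0.561


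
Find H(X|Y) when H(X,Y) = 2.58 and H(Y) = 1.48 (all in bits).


H(X|Y) = H(X,Y) - H(Y) = 2.58 - 1.48 = 1.1

1.1 bits


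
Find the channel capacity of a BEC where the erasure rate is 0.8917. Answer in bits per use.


C = 1 - epsilon = 1 - 0.8917 = 0.1083

0.1083 bits


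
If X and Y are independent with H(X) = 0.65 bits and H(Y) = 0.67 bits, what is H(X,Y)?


For independent variables, H(X,Y) = H(X) + H(Y) = 0.65 + 0.67 = 1.32

1.32 bits


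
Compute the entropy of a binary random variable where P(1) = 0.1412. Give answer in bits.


H = -p*log2(p) - (1-p)*log2(1-p). -0.1412*log2(0.1412) = 0.398775; -0.8588*log2(0.8588) = 0.188598. H = 0.398775 + 0.188598 = 0.5874

0.5874 bits


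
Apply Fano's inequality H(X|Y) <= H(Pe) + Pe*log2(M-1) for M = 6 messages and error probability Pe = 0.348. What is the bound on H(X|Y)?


H(Pe) = -Pe*log2(Pe) - (1-Pe)*log2(1-Pe) = -0.348*log2(0.348) - 0.652*log2(0.652) = 0.529949 + 0.402321 = 0.9323. Pe*log2(M-1) = 0.348*log2(5) = 0.808031. Bound = H(Pe) + Pe*log2(M-1) = 0.529949 + 0.402321 + 0.808031 = 1.7403

1.7403 bits
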